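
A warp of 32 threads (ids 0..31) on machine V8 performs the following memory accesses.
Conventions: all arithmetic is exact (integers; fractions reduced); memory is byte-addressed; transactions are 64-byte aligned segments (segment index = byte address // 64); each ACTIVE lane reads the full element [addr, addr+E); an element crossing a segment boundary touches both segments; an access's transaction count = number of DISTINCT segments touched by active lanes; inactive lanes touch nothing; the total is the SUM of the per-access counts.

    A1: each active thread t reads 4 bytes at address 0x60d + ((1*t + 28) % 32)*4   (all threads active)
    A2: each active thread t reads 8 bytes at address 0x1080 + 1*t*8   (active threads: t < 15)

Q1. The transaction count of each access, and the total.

A1: 3 transactions
A2: 2 transactions

Answer: 3,2; total 5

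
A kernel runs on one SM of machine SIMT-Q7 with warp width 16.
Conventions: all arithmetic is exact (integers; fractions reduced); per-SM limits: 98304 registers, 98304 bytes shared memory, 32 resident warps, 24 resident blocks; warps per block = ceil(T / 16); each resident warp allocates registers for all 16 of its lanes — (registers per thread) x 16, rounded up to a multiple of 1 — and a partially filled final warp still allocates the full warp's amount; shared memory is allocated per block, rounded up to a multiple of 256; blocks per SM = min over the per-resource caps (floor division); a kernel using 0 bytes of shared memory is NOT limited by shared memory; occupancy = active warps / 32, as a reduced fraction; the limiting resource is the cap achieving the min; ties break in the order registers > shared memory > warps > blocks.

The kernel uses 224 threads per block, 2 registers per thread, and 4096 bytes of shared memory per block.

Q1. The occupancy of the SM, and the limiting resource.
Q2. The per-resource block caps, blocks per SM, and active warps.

Answer: occupancy 7/8, limited by warps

registers: 219 blocks
shared memory: 24 blocks
warps: 2 blocks
blocks: 24 blocks

Answer: 2 blocks, 28 active warps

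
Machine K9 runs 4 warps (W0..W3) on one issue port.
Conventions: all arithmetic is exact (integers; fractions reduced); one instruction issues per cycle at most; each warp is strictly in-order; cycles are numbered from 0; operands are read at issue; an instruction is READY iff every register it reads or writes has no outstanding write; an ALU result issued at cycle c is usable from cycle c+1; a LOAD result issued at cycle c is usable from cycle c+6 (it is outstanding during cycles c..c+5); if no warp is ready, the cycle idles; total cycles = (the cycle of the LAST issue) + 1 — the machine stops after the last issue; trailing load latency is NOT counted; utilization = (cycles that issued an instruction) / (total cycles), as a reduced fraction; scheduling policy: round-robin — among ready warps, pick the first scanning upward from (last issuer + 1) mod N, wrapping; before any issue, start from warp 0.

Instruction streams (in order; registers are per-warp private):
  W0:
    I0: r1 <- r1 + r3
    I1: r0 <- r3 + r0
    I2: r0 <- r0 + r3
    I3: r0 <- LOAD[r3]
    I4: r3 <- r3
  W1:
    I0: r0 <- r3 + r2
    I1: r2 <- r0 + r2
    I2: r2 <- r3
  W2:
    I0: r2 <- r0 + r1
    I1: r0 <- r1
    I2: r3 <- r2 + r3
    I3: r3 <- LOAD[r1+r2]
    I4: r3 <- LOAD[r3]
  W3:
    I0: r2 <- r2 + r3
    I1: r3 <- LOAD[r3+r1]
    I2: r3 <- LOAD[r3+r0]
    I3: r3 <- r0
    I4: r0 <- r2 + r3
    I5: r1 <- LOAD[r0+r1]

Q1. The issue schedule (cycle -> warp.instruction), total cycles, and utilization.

cycle 0: W0.I0
cycle 1: W1.I0
cycle 2: W2.I0
cycle 3: W3.I0
cycle 4: W0.I1
cycle 5: W1.I1
cycle 6: W2.I1
cycle 7: W3.I1
cycle 8: W0.I2
cycle 9: W1.I2
cycle 10: W2.I2
cycle 11: W0.I3
cycle 12: W2.I3
cycle 13: W3.I2
cycle 14: W0.I4
cycle 15: idle
cycle 16: idle
cycle 17: idle
cycle 18: W2.I4
cycle 19: W3.I3
cycle 20: W3.I4
cycle 21: W3.I5

Answer: 22 cycles, utilization 19/22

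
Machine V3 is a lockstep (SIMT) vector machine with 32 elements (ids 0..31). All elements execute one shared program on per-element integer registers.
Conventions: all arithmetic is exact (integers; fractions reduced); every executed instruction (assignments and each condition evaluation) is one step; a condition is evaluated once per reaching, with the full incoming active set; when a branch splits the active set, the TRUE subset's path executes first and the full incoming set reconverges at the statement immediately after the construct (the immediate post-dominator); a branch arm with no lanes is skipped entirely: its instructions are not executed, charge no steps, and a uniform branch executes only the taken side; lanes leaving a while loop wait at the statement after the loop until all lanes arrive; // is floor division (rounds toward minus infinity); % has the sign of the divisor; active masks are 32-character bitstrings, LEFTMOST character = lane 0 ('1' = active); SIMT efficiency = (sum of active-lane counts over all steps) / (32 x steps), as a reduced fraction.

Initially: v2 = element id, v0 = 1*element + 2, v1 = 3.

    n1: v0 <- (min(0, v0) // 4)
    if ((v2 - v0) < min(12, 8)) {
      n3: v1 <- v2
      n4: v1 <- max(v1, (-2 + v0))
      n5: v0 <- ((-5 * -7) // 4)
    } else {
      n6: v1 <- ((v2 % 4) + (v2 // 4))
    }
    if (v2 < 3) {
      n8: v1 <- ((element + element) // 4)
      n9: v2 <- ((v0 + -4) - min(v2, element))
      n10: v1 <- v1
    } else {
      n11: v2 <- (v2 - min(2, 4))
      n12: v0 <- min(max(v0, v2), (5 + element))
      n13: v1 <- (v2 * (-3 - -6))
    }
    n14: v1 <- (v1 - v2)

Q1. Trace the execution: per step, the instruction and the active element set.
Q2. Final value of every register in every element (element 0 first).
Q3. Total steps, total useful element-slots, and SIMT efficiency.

step 0: v0 <- (min(0, v0) // 4)      11111111111111111111111111111111
step 1: eval ((v2 - v0) < min(12, 8)) 11111111111111111111111111111111
step 2: v1 <- v2                     11111111000000000000000000000000
step 3: v1 <- max(v1, (-2 + v0))     11111111000000000000000000000000
step 4: v0 <- ((-5 * -7) // 4)       11111111000000000000000000000000
step 5: v1 <- ((v2 % 4) + (v2 // 4)) 00000000111111111111111111111111
step 6: eval (v2 < 3)                11111111111111111111111111111111
step 7: v1 <- ((element + element) // 4) 11100000000000000000000000000000
step 8: v2 <- ((v0 + -4) - min(v2, element)) 11100000000000000000000000000000
step 9: v1 <- v1                     11100000000000000000000000000000
step 10: v2 <- (v2 - min(2, 4))       00011111111111111111111111111111
step 11: v0 <- min(max(v0, v2), (5 + element)) 00011111111111111111111111111111
step 12: v1 <- (v2 * (-3 - -6))       00011111111111111111111111111111
step 13: v1 <- (v1 - v2)              11111111111111111111111111111111

Answer: 14 steps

v2: 4,3,2,1,2,3,4,5,6,7,8,9,10,11,12,13,14,15,16,17,18,19,20,21,22,23,24,25,26,27,28,29
v0: 8,8,8,8,8,8,8,8,6,7,8,9,10,11,12,13,14,15,16,17,18,19,20,21,22,23,24,25,26,27,28,29
v1: -4,-3,-1,2,4,6,8,10,12,14,16,18,20,22,24,26,28,30,32,34,36,38,40,42,44,46,48,50,52,54,56,58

steps = 14; useful = 272; efficiency = 272/448 = 17/28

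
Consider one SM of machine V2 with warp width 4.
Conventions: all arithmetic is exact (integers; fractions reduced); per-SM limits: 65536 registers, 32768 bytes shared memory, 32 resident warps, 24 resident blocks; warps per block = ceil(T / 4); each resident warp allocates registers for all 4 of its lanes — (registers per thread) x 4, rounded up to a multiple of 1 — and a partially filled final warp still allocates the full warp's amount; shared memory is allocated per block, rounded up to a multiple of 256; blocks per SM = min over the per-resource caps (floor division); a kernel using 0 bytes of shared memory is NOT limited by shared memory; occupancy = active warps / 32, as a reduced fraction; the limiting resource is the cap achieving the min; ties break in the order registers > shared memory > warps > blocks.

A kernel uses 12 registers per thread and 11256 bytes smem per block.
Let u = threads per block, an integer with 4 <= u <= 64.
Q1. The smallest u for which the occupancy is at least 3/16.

Answer: u = 9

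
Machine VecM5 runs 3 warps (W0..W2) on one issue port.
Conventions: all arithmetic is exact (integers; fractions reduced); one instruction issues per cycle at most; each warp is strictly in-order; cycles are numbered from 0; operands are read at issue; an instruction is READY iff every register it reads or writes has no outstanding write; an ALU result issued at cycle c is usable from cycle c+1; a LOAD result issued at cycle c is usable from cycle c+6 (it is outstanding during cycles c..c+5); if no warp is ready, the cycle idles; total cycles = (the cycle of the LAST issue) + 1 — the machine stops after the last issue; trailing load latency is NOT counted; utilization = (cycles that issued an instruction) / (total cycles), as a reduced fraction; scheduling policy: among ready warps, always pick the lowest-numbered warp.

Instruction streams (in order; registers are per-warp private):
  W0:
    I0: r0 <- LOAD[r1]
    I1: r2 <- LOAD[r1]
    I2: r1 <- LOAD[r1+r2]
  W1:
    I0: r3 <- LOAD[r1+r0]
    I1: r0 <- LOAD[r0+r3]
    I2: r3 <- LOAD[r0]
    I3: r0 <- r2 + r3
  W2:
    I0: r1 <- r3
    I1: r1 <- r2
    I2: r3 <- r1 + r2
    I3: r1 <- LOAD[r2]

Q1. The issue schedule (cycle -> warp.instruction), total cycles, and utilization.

cycle 0: W0.I0
cycle 1: W0.I1
cycle 2: W1.I0
cycle 3: W2.I0
cycle 4: W2.I1
cycle 5: W2.I2
cycle 6: W2.I3
cycle 7: W0.I2
cycle 8: W1.I1
cycle 9: idle
cycle 10: idle
cycle 11: idle
cycle 12: idle
cycle 13: idle
cycle 14: W1.I2
cycle 15: idle
cycle 16: idle
cycle 17: idle
cycle 18: idle
cycle 19: idle
cycle 20: W1.I3

Answer: 21 cycles, utilization 11/21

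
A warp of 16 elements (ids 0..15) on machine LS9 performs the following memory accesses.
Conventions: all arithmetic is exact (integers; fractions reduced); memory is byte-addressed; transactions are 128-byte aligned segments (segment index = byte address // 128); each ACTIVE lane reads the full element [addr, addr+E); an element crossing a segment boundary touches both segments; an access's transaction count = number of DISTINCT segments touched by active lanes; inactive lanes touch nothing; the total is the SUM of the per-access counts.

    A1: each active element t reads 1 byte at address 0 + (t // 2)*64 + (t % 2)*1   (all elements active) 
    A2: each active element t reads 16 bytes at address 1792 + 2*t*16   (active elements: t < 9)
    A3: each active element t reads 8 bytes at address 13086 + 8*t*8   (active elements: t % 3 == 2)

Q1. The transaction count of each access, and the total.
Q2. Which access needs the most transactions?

A1: 4 transactions
A2: 3 transactions
A3: 5 transactions

Answer: 4,3,5; total 12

Answer: A3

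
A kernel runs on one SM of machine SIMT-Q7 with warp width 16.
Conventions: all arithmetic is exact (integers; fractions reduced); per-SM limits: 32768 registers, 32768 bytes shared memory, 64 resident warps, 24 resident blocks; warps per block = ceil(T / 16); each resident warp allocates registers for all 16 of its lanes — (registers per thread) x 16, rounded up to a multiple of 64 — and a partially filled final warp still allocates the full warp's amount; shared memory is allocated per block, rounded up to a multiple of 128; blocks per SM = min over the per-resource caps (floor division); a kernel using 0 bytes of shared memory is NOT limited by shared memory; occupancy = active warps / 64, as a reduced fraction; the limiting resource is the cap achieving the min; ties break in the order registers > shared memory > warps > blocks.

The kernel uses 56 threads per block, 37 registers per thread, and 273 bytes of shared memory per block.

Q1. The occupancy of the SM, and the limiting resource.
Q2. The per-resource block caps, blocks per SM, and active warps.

Answer: occupancy 3/4, limited by registers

registers: 12 blocks
shared memory: 85 blocks
warps: 16 blocks
blocks: 24 blocks

Answer: 12 blocks, 48 active warps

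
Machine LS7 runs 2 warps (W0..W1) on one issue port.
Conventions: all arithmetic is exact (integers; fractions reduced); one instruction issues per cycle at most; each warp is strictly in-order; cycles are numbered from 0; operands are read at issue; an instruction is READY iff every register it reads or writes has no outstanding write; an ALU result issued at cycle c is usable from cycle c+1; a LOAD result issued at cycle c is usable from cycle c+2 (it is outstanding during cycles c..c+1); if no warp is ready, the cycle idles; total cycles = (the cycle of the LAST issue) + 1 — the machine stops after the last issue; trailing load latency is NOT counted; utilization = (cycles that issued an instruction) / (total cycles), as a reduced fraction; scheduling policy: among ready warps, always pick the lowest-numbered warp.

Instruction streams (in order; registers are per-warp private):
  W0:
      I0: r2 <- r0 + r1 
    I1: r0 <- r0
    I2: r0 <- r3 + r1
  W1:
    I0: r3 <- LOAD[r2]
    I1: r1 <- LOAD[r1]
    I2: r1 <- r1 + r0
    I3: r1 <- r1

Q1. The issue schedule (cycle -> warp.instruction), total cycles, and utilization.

cycle 0: W0.I0
cycle 1: W0.I1
cycle 2: W0.I2
cycle 3: W1.I0
cycle 4: W1.I1
cycle 5: idle
cycle 6: W1.I2
cycle 7: W1.I3

Answer: 8 cycles, utilization 7/8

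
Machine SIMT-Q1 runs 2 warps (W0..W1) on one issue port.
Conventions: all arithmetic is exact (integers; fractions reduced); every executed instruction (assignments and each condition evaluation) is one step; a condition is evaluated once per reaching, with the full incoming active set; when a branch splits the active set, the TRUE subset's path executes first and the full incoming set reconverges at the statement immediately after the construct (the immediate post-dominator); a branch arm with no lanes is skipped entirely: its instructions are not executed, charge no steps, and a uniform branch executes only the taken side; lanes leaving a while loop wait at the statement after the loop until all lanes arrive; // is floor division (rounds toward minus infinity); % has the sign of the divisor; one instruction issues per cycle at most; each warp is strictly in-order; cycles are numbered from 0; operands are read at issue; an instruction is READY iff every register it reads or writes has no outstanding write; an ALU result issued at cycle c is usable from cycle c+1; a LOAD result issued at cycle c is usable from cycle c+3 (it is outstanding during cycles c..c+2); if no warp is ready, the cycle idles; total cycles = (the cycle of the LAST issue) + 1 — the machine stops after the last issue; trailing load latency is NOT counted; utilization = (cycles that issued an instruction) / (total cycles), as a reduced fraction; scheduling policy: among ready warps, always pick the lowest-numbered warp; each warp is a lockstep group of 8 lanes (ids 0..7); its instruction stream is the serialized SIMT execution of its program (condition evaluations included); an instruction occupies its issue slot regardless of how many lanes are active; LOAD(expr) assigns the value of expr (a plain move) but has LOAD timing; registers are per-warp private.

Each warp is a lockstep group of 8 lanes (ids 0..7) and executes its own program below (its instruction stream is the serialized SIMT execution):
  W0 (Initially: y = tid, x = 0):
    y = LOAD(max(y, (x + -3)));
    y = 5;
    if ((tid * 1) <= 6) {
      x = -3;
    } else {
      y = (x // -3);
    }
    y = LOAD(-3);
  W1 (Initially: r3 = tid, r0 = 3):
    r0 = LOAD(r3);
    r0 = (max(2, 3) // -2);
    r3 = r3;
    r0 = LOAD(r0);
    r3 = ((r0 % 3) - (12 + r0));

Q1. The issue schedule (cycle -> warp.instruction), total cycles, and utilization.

cycle 0: W0.I0
cycle 1: W1.I0
cycle 2: idle
cycle 3: W0.I1
cycle 4: W0.I2
cycle 5: W0.I3
cycle 6: W0.I4
cycle 7: W0.I5
cycle 8: W1.I1
cycle 9: W1.I2
cycle 10: W1.I3
cycle 11: idle
cycle 12: idle
cycle 13: W1.I4

Answer: 14 cycles, utilization 11/14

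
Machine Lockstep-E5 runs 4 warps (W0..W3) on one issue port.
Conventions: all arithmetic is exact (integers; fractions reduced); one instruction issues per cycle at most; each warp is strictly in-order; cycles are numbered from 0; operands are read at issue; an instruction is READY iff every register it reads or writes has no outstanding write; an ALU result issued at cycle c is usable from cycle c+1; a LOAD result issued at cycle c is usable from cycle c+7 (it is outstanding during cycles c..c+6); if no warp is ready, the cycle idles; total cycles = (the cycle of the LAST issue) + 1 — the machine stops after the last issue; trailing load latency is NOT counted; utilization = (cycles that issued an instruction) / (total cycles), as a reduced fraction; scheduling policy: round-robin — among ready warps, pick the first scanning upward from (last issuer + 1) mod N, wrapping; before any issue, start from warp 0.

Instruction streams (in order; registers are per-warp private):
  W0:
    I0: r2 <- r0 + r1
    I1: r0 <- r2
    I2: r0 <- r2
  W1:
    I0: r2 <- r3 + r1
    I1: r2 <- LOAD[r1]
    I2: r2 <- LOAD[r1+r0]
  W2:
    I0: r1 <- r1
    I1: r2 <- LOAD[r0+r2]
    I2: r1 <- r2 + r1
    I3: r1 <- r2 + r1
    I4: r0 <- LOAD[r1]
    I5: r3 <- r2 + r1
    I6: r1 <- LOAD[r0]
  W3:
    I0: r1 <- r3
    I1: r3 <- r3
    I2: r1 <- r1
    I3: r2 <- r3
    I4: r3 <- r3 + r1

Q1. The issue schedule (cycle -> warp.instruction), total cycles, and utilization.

cycle 0: W0.I0
cycle 1: W1.I0
cycle 2: W2.I0
cycle 3: W3.I0
cycle 4: W0.I1
cycle 5: W1.I1
cycle 6: W2.I1
cycle 7: W3.I1
cycle 8: W0.I2
cycle 9: W3.I2
cycle 10: W3.I3
cycle 11: W3.I4
cycle 12: W1.I2
cycle 13: W2.I2
cycle 14: W2.I3
cycle 15: W2.I4
cycle 16: W2.I5
cycle 17: idle
cycle 18: idle
cycle 19: idle
cycle 20: idle
cycle 21: idle
cycle 22: W2.I6

Answer: 23 cycles, utilization 18/23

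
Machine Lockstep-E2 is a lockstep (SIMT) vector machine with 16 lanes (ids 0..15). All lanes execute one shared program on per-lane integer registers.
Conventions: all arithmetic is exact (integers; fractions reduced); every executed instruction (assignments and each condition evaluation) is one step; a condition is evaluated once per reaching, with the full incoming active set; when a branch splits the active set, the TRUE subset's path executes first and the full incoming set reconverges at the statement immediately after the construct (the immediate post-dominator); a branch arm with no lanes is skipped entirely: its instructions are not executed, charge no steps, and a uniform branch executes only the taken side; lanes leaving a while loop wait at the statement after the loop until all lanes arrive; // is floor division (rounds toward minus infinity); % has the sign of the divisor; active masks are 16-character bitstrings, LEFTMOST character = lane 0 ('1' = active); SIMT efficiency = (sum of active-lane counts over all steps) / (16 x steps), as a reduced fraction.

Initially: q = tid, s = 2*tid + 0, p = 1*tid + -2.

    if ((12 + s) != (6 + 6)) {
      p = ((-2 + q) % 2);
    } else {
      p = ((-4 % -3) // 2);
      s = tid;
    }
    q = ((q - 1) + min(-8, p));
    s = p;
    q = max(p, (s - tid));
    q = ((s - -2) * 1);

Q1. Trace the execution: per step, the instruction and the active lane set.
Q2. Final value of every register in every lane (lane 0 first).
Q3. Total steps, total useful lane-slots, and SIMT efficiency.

step 0: eval ((12 + s) != (6 + 6))   1111111111111111
step 1: p <- ((-2 + q) % 2)          0111111111111111
step 2: p <- ((-4 % -3) // 2)        1000000000000000
step 3: s <- tid                     1000000000000000
step 4: q <- ((q - 1) + min(-8, p))  1111111111111111
step 5: s <- p                       1111111111111111
step 6: q <- max(p, (s - tid))       1111111111111111
step 7: q <- ((s - -2) * 1)          1111111111111111

Answer: 8 steps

q: 1,3,2,3,2,3,2,3,2,3,2,3,2,3,2,3
s: -1,1,0,1,0,1,0,1,0,1,0,1,0,1,0,1
p: -1,1,0,1,0,1,0,1,0,1,0,1,0,1,0,1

steps = 8; useful = 97; efficiency = 97/128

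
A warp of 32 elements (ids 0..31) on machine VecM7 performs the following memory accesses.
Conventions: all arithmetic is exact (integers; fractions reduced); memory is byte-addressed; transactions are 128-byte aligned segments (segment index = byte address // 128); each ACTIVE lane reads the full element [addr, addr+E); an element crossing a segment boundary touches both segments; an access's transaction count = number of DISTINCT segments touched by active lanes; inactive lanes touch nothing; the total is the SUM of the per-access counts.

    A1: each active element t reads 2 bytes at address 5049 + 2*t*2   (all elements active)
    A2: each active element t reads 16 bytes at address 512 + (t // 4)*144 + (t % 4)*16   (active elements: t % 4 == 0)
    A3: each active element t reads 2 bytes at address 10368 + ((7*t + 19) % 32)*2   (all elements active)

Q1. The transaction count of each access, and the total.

A1: 2 transactions
A2: 8 transactions
A3: 1 transaction

Answer: 2,8,1; total 11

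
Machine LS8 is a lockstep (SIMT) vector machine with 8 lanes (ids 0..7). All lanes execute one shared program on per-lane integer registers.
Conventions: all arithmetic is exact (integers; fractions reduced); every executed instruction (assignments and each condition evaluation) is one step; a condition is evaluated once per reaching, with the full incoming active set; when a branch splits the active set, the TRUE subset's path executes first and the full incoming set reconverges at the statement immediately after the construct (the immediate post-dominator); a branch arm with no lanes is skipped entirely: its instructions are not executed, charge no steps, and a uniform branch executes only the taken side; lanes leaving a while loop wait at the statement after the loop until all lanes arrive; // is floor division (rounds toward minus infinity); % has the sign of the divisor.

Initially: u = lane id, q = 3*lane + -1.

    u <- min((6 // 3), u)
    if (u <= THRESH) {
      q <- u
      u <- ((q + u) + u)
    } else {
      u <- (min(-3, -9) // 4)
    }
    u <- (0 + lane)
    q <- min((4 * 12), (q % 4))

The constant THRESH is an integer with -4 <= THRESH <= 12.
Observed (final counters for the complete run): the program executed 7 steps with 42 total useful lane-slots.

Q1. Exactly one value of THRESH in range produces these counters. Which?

Answer: THRESH = 1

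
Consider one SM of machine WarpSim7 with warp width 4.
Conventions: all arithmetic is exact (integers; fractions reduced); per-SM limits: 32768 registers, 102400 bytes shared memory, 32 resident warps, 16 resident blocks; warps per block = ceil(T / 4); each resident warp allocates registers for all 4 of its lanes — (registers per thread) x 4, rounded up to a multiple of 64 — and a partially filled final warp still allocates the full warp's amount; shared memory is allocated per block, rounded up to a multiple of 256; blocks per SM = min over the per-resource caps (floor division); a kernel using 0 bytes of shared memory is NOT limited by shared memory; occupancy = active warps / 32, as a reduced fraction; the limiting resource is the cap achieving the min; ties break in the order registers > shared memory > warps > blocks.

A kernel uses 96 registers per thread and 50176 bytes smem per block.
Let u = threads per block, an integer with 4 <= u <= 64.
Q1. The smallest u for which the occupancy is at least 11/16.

Answer: u = 41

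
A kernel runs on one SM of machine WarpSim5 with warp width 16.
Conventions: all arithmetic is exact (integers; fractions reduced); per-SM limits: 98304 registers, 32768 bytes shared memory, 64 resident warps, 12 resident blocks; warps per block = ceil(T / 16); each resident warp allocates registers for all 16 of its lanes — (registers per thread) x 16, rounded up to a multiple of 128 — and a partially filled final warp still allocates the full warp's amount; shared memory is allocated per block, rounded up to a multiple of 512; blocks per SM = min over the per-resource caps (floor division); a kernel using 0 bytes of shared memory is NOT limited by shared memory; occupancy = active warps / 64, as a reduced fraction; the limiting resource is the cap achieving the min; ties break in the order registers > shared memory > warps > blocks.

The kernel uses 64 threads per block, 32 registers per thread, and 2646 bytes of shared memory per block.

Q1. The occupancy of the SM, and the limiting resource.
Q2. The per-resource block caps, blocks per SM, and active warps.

Answer: occupancy 5/8, limited by shared memory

registers: 48 blocks
shared memory: 10 blocks
warps: 16 blocks
blocks: 12 blocks

Answer: 10 blocks, 40 active warps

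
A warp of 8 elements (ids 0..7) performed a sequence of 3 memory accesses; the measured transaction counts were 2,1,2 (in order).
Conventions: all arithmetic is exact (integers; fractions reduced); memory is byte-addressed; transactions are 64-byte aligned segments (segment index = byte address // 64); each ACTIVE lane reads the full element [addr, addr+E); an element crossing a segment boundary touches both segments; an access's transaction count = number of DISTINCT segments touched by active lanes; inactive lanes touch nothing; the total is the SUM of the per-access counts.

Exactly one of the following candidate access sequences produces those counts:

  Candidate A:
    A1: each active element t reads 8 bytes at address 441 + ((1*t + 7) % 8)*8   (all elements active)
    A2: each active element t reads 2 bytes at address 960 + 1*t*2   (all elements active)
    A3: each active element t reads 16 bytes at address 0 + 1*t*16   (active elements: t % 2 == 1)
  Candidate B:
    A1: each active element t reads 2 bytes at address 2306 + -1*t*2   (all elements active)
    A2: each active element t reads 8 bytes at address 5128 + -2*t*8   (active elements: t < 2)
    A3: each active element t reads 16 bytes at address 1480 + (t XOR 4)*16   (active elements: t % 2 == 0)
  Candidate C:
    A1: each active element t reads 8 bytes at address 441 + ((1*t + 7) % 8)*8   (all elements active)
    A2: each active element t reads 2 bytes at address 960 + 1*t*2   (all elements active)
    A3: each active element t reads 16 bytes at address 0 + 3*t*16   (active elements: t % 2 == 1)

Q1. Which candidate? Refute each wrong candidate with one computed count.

B: A2 gives 2 transactions, not 1
C: A3 gives 4 transactions, not 2
A: all counts match (2,1,2)

Answer: A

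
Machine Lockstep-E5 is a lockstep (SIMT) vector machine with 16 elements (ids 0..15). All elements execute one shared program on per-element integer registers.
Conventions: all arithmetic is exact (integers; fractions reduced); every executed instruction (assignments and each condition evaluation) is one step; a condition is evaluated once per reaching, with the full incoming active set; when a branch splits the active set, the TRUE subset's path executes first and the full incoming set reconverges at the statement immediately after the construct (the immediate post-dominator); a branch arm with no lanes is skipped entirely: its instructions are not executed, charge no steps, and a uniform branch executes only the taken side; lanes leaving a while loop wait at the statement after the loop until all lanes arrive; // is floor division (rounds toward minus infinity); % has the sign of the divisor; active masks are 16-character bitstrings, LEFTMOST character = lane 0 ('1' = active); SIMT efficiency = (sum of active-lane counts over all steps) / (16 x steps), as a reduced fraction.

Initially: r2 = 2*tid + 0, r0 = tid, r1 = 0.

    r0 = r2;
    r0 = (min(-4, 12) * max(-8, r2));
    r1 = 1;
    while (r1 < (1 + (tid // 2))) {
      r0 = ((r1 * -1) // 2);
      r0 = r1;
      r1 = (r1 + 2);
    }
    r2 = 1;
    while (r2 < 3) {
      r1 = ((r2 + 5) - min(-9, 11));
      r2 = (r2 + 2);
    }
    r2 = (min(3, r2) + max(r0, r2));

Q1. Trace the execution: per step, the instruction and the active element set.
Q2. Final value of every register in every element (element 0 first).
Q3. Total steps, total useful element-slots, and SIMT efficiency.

step 0: r0 <- r2                     1111111111111111
step 1: r0 <- (min(-4, 12) * max(-8, r2)) 1111111111111111
step 2: r1 <- 1                      1111111111111111
step 3: eval (r1 < (1 + (tid // 2))) 1111111111111111
step 4: r0 <- ((r1 * -1) // 2)       0011111111111111
step 5: r0 <- r1                     0011111111111111
step 6: r1 <- (r1 + 2)               0011111111111111
step 7: eval (r1 < (1 + (tid // 2))) 0011111111111111
step 8: r0 <- ((r1 * -1) // 2)       0000001111111111
step 9: r0 <- r1                     0000001111111111
step 10: r1 <- (r1 + 2)               0000001111111111
step 11: eval (r1 < (1 + (tid // 2))) 0000001111111111
step 12: r0 <- ((r1 * -1) // 2)       0000000000111111
step 13: r0 <- r1                     0000000000111111
step 14: r1 <- (r1 + 2)               0000000000111111
step 15: eval (r1 < (1 + (tid // 2))) 0000000000111111
step 16: r0 <- ((r1 * -1) // 2)       0000000000000011
step 17: r0 <- r1                     0000000000000011
step 18: r1 <- (r1 + 2)               0000000000000011
step 19: eval (r1 < (1 + (tid // 2))) 0000000000000011
step 20: r2 <- 1                      1111111111111111
step 21: eval (r2 < 3)                1111111111111111
step 22: r1 <- ((r2 + 5) - min(-9, 11)) 1111111111111111
step 23: r2 <- (r2 + 2)               1111111111111111
step 24: eval (r2 < 3)                1111111111111111
step 25: r2 <- (min(3, r2) + max(r0, r2)) 1111111111111111

Answer: 26 steps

r2: 6,6,6,6,6,6,6,6,6,6,8,8,8,8,10,10
r0: 0,-8,1,1,1,1,3,3,3,3,5,5,5,5,7,7
r1: 15,15,15,15,15,15,15,15,15,15,15,15,15,15,15,15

steps = 26; useful = 288; efficiency = 288/416 = 9/13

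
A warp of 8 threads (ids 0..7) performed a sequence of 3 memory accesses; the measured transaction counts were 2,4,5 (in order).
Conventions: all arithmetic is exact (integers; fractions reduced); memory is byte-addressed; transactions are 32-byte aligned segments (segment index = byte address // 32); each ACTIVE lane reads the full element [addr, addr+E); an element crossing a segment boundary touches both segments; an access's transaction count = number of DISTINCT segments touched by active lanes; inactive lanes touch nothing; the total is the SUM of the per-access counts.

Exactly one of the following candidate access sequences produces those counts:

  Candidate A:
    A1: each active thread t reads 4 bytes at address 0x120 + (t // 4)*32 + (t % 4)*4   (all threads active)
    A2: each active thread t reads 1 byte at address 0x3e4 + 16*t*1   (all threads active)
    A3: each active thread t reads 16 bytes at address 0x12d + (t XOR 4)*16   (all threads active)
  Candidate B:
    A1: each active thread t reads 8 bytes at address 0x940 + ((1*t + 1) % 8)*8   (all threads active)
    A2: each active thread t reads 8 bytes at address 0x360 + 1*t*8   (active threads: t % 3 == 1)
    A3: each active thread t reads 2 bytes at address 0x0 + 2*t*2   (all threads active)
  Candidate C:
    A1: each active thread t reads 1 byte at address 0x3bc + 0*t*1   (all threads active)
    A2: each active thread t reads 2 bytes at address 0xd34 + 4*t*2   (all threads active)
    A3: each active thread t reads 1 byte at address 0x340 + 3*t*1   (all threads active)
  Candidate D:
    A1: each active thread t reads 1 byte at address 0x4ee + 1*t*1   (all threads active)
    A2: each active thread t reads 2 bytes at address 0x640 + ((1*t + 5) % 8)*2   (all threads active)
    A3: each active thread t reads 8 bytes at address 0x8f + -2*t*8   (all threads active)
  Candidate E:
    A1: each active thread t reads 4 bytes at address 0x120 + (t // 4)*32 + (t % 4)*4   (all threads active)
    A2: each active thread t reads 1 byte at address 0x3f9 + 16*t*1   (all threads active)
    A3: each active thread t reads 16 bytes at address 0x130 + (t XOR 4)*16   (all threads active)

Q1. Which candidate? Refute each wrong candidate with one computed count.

B: A2 gives 2 transactions, not 4
C: A1 gives 1 transaction, not 2
D: A1 gives 1 transaction, not 2
E: A2 gives 5 transactions, not 4
A: all counts match (2,4,5)

Answer: A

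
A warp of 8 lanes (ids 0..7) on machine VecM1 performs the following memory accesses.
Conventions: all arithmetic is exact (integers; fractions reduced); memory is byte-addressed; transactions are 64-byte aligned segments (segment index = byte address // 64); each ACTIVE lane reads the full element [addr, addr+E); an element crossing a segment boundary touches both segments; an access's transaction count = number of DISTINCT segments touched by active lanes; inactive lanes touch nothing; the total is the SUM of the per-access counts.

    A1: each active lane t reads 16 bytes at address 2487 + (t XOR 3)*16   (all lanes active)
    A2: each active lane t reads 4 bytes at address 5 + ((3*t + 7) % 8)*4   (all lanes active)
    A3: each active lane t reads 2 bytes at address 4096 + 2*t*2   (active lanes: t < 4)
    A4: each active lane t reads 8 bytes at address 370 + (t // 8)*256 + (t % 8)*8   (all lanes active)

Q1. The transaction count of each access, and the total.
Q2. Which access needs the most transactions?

A1: 3 transactions
A2: 1 transaction
A3: 1 transaction
A4: 2 transactions

Answer: 3,1,1,2; total 7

Answer: A1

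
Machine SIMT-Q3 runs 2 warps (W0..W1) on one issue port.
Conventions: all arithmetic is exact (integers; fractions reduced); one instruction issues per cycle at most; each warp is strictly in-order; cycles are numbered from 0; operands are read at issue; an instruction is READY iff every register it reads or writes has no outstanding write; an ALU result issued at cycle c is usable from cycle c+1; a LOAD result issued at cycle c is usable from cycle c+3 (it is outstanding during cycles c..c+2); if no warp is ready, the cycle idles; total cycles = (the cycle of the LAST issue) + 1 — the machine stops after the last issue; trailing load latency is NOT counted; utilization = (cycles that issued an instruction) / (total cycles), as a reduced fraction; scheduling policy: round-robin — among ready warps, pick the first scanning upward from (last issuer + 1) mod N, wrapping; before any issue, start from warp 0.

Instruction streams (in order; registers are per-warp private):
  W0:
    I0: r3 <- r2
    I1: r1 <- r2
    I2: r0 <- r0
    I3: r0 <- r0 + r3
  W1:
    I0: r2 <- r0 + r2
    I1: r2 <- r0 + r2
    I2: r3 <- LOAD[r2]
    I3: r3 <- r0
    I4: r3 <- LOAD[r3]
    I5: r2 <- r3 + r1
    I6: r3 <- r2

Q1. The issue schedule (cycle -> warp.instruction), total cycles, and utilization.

cycle 0: W0.I0
cycle 1: W1.I0
cycle 2: W0.I1
cycle 3: W1.I1
cycle 4: W0.I2
cycle 5: W1.I2
cycle 6: W0.I3
cycle 7: idle
cycle 8: W1.I3
cycle 9: W1.I4
cycle 10: idle
cycle 11: idle
cycle 12: W1.I5
cycle 13: W1.I6

Answer: 14 cycles, utilization 11/14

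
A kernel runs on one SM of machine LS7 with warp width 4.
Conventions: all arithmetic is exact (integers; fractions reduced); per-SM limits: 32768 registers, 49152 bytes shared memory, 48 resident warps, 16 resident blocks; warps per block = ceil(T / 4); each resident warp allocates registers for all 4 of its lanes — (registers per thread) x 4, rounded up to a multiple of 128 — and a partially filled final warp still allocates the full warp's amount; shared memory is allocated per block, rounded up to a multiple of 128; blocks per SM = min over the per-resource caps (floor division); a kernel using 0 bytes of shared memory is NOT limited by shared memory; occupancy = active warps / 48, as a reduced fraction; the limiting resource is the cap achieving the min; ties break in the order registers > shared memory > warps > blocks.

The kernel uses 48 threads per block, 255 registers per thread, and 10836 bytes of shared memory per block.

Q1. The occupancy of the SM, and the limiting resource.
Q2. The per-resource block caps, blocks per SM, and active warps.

Answer: occupancy 1/2, limited by registers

registers: 2 blocks
shared memory: 4 blocks
warps: 4 blocks
blocks: 16 blocks

Answer: 2 blocks, 24 active warps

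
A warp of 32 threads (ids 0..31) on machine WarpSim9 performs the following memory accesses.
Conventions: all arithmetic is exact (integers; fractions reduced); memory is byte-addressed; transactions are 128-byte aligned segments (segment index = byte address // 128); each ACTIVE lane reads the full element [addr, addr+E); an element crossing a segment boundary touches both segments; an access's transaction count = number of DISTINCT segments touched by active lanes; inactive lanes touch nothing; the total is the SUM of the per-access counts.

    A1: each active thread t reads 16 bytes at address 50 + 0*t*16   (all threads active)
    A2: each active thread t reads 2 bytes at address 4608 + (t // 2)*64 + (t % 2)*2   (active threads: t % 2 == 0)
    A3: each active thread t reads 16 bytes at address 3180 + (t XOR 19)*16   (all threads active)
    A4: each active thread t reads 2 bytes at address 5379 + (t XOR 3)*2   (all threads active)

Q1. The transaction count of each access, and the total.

A1: 1 transaction
A2: 8 transactions
A3: 5 transactions
A4: 1 transaction

Answer: 1,8,5,1; total 15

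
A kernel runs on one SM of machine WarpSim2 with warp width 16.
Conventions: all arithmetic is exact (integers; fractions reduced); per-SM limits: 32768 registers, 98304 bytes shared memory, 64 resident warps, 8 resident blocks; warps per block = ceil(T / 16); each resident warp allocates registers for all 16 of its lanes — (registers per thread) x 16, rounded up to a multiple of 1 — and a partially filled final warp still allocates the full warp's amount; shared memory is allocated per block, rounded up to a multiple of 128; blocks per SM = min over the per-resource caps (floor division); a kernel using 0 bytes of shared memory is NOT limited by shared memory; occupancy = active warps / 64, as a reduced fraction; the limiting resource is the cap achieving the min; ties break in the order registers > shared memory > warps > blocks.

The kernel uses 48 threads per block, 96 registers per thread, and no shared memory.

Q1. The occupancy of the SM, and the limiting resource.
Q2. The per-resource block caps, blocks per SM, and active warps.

Answer: occupancy 21/64, limited by registers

registers: 7 blocks
shared memory: no limit (kernel uses none)
warps: 21 blocks
blocks: 8 blocks

Answer: 7 blocks, 21 active warps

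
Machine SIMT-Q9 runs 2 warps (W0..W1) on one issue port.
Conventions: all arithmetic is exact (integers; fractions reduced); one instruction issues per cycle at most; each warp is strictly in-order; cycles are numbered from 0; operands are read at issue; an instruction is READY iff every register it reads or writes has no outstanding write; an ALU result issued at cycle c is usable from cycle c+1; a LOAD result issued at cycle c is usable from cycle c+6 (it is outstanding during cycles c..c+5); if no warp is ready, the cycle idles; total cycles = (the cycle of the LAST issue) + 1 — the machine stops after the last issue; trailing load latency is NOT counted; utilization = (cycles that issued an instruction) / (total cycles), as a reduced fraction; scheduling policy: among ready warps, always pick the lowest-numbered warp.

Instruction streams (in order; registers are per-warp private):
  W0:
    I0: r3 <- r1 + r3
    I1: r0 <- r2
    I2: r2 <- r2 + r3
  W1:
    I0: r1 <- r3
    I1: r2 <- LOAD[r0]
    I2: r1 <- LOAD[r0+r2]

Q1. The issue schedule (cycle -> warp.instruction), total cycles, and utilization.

cycle 0: W0.I0
cycle 1: W0.I1
cycle 2: W0.I2
cycle 3: W1.I0
cycle 4: W1.I1
cycle 5: idle
cycle 6: idle
cycle 7: idle
cycle 8: idle
cycle 9: idle
cycle 10: W1.I2

Answer: 11 cycles, utilization 6/11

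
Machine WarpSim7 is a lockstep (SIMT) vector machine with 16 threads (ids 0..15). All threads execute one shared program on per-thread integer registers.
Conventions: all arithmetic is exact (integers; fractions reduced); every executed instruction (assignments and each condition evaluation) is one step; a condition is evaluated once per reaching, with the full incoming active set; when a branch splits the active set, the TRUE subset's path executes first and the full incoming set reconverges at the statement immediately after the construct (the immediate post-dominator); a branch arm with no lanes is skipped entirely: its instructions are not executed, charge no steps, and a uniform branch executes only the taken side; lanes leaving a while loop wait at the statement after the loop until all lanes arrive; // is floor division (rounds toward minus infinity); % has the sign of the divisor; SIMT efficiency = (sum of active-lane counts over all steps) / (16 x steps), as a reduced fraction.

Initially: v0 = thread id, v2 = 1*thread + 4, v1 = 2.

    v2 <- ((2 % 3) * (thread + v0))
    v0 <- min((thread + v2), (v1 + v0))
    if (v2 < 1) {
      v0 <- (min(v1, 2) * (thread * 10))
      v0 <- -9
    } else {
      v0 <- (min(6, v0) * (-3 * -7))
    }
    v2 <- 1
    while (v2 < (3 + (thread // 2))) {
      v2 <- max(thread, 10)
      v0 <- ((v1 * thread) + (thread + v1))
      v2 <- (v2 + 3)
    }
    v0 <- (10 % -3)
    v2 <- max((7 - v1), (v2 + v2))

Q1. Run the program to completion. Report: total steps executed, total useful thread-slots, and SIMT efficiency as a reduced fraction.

Answer: 14 steps, 193 useful, 193/224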